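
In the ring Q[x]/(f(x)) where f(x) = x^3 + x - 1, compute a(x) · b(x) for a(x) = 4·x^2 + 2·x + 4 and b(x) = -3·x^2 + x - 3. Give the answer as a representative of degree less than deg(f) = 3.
a · b ≡ -10·x^2 - 12·x - 14 (mod f(x))

First multiply in Q[x] without reducing: a · b = -12·x^4 - 2·x^3 - 22·x^2 - 2·x - 12. Now divide by f(x) = x^3 + x - 1, eliminating the leading term at each step:
  leading term -12·x^4: subtract (-12·x)·f(x) = -12·x^4 - 12·x^2 + 12·x, leaving -2·x^3 - 10·x^2 - 14·x - 12
  leading term -2·x^3: subtract (-2)·f(x) = -2·x^3 - 2·x + 2, leaving -10·x^2 - 12·x - 14
The degree is now < 3, so this is the remainder. Hence a · b ≡ -10·x^2 - 12·x - 14 in Q[x]/(f).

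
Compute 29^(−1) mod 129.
Apply the extended Euclidean algorithm to (129, 29), tracking rows (r, s, t) with s·129 + t·29 = r. Each division r_prev = q·r_cur + r_new produces the new row as (previous row) − q·(current row):
  row A: (129, 1, 0)   [1·129 + 0·29 = 129]
  row B: (29, 0, 1)   [0·129 + 1·29 = 29]
  129 = 4·29 + 13   → row C = row A − 4·row B = (13, 1, −4)   [check: 1·129 − 4·29 = 13]
  29 = 2·13 + 3   → row D = row B − 2·row C = (3, −2, 9)   [check: −2·129 + 9·29 = 3]
  13 = 4·3 + 1   → row E = row C − 4·row D = (1, 9, −40)   [check: 9·129 − 40·29 = 1]
  3 = 3·1 + 0   → remainder 0, stop. gcd = 1 (last nonzero row E).
The gcd is 1, so 29 is invertible mod 129. The last nonzero row gives 9·129 − 40·29 = 1, so t = −40. So 29^(−1) ≡ −40 ≡ 89 (mod 129). Verify: 29 · 89 = 2581 ≡ 1 (mod 129). ✓

Final answer: 29^(−1) ≡ 89 (mod 129)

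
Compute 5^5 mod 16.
5

Use repeated squaring. Binary(5) = 101. Walk through the bits of the exponent 5 left-to-right: at each bit after the leading one, square the running value, then multiply by 5 if the bit is 1 (always reducing mod 16):
  bit 1 = 1 (leading): start with 5.
  bit 2 = 0: square 5^2 = 25 ≡ 9 (mod 16).
  bit 3 = 1: square 9^2 = 81 ≡ 1; bit is 1, so multiply 1·5 = 5 (mod 16).
Final value: 5^5 ≡ 5 (mod 16).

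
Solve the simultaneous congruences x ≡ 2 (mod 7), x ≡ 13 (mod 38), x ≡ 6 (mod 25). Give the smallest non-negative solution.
The moduli 7, 38, 25 are pairwise coprime, so by the CRT there is a unique solution mod 7·38·25 = 6650.
Solve by successive substitution. Start with x ≡ 2 (mod 7).
  Combine with x ≡ 13 (mod 38): write x = 2 + 7·t and require 2 + 7·t ≡ 13 (mod 38), i.e. 7·t ≡ 13 − 2 ≡ 11 (mod 38). Since 7^(−1) ≡ 11 (mod 38), t ≡ 11·11 ≡ 7 (mod 38). So x ≡ 2 + 7·7 = 51 (mod 266).
  Combine with x ≡ 6 (mod 25): write x = 51 + 266·t and require 51 + 266·t ≡ 6 (mod 25), i.e. 266·t ≡ 6 − 51 ≡ 5 (mod 25). Since 266^(−1) ≡ 11 (mod 25) (266 ≡ 16 (mod 25)), t ≡ 11·5 ≡ 5 (mod 25). So x ≡ 51 + 266·5 = 1381 (mod 6650).
Unique solution in [0, 6650): x = 1381.

Final answer: x ≡ 1381 (mod 6650); the representative in [0, 6650) is 1381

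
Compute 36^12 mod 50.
46

Use repeated squaring. Binary(12) = 1100. Walk through the bits of the exponent 12 left-to-right: at each bit after the leading one, square the running value, then multiply by 36 if the bit is 1 (always reducing mod 50):
  bit 1 = 1 (leading): start with 36.
  bit 2 = 1: square 36^2 = 1296 ≡ 46; bit is 1, so multiply 46·36 = 1656 ≡ 6 (mod 50).
  bit 3 = 0: square 6^2 = 36 (mod 50).
  bit 4 = 0: square 36^2 = 1296 ≡ 46 (mod 50).
Final value: 36^12 ≡ 46 (mod 50).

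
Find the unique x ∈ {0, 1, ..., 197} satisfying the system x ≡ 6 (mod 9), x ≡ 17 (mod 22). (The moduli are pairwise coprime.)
x ≡ 105 (mod 198); the representative in [0, 198) is 105

The moduli 9, 22 are pairwise coprime, so by the CRT there is a unique solution mod 9·22 = 198.
Solve by successive substitution. Start with x ≡ 6 (mod 9).
  Combine with x ≡ 17 (mod 22): write x = 6 + 9·t and require 6 + 9·t ≡ 17 (mod 22), i.e. 9·t ≡ 17 − 6 ≡ 11 (mod 22). Since 9^(−1) ≡ 5 (mod 22), t ≡ 5·11 ≡ 11 (mod 22). So x ≡ 6 + 9·11 = 105 (mod 198).
Unique solution in [0, 198): x = 105.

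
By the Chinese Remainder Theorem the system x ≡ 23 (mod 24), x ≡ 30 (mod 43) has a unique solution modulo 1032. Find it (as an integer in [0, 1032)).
The moduli 24, 43 are pairwise coprime, so by the CRT there is a unique solution mod 24·43 = 1032.
Solve by successive substitution. Start with x ≡ 23 (mod 24).
  Combine with x ≡ 30 (mod 43): write x = 23 + 24·t and require 23 + 24·t ≡ 30 (mod 43), i.e. 24·t ≡ 30 − 23 ≡ 7 (mod 43). Since 24^(−1) ≡ 9 (mod 43), t ≡ 9·7 ≡ 20 (mod 43). So x ≡ 23 + 24·20 = 503 (mod 1032).
Unique solution in [0, 1032): x = 503.

Final answer: x ≡ 503 (mod 1032); the representative in [0, 1032) is 503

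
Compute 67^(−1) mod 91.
Apply the extended Euclidean algorithm to (91, 67), tracking rows (r, s, t) with s·91 + t·67 = r. Each division r_prev = q·r_cur + r_new produces the new row as (previous row) − q·(current row):
  row A: (91, 1, 0)   [1·91 + 0·67 = 91]
  row B: (67, 0, 1)   [0·91 + 1·67 = 67]
  91 = 1·67 + 24   → row C = row A − 1·row B = (24, 1, −1)   [check: 1·91 − 1·67 = 24]
  67 = 2·24 + 19   → row D = row B − 2·row C = (19, −2, 3)   [check: −2·91 + 3·67 = 19]
  24 = 1·19 + 5   → row E = row C − 1·row D = (5, 3, −4)   [check: 3·91 − 4·67 = 5]
  19 = 3·5 + 4   → row F = row D − 3·row E = (4, −11, 15)   [check: −11·91 + 15·67 = 4]
  5 = 1·4 + 1   → row G = row E − 1·row F = (1, 14, −19)   [check: 14·91 − 19·67 = 1]
  4 = 4·1 + 0   → remainder 0, stop. gcd = 1 (last nonzero row G).
The gcd is 1, so 67 is invertible mod 91. The last nonzero row gives 14·91 − 19·67 = 1, so t = −19. So 67^(−1) ≡ −19 ≡ 72 (mod 91). Verify: 67 · 72 = 4824 ≡ 1 (mod 91). ✓

Final answer: 67^(−1) ≡ 72 (mod 91)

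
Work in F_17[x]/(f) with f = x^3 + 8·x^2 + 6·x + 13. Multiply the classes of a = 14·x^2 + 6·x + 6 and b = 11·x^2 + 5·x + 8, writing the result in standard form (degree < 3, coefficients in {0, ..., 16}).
Multiply as integer polynomials: a · b = 154·x^4 + 136·x^3 + 208·x^2 + 78·x + 48. Reducing coefficients mod 17: a · b ≡ x^4 + 4·x^2 + 10·x + 14. Now divide by f(x) = x^3 + 8·x^2 + 6·x + 13 in F_17[x], eliminating the leading term at each step:
  leading term x^4: subtract (x)·f(x) = x^4 + 8·x^3 + 6·x^2 + 13·x, leaving 9·x^3 + 15·x^2 + 14·x + 14 (coefficients mod 17)
  leading term 9·x^3: subtract (9)·f(x) = 9·x^3 + 4·x^2 + 3·x + 15, leaving 11·x^2 + 11·x + 16 (coefficients mod 17)
The degree is now < 3, so this is the remainder. Hence a · b ≡ 11·x^2 + 11·x + 16 in F_17[x]/(f).

Final answer: a · b ≡ 11·x^2 + 11·x + 16 (mod f(x))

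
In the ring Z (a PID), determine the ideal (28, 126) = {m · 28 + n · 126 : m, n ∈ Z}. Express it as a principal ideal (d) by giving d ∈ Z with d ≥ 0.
In the PID Z, (a, b) is generated by gcd(a, b). Compute gcd(126, 28) with the extended Euclidean algorithm, tracking rows (r, s, t) with s·126 + t·28 = r:
  row A: (126, 1, 0)   [1·126 + 0·28 = 126]
  row B: (28, 0, 1)   [0·126 + 1·28 = 28]
  126 = 4·28 + 14   → row C = row A − 4·row B = (14, 1, −4)   [check: 1·126 − 4·28 = 14]
  28 = 2·14 + 0   → remainder 0, stop. gcd = 14 (last nonzero row C).
So gcd(28, 126) = 14, with Bézout identity 1·126 − 4·28 = 14. Containment (⊇): the Bézout identity exhibits 14 as an element of (28, 126), giving (14) ⊆ (28, 126). Containment (⊆): since 14 | 28 and 14 | 126 (28 = 14·2, 126 = 14·9), every Z-linear combination of 28 and 126 is divisible by 14, so (28, 126) ⊆ (14). Therefore (28, 126) = (14), d = 14.

Final answer: (28, 126) = (14); d = 14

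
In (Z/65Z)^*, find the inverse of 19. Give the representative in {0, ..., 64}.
19^(−1) ≡ 24 (mod 65)

Apply the extended Euclidean algorithm to (65, 19), tracking rows (r, s, t) with s·65 + t·19 = r. Each division r_prev = q·r_cur + r_new produces the new row as (previous row) − q·(current row):
  row A: (65, 1, 0)   [1·65 + 0·19 = 65]
  row B: (19, 0, 1)   [0·65 + 1·19 = 19]
  65 = 3·19 + 8   → row C = row A − 3·row B = (8, 1, −3)   [check: 1·65 − 3·19 = 8]
  19 = 2·8 + 3   → row D = row B − 2·row C = (3, −2, 7)   [check: −2·65 + 7·19 = 3]
  8 = 2·3 + 2   → row E = row C − 2·row D = (2, 5, −17)   [check: 5·65 − 17·19 = 2]
  3 = 1·2 + 1   → row F = row D − 1·row E = (1, −7, 24)   [check: −7·65 + 24·19 = 1]
  2 = 2·1 + 0   → remainder 0, stop. gcd = 1 (last nonzero row F).
The gcd is 1, so 19 is invertible mod 65. The last nonzero row gives −7·65 + 24·19 = 1, so t = 24. So 19^(−1) ≡ 24 (mod 65). Verify: 19 · 24 = 456 ≡ 1 (mod 65). ✓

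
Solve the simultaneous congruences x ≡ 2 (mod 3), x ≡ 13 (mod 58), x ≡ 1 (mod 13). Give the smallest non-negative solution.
x ≡ 2159 (mod 2262); the representative in [0, 2262) is 2159

The moduli 3, 58, 13 are pairwise coprime, so by the CRT there is a unique solution mod 3·58·13 = 2262.
Solve by successive substitution. Start with x ≡ 2 (mod 3).
  Combine with x ≡ 13 (mod 58): write x = 2 + 3·t and require 2 + 3·t ≡ 13 (mod 58), i.e. 3·t ≡ 13 − 2 ≡ 11 (mod 58). Since 3^(−1) ≡ 39 (mod 58), t ≡ 39·11 ≡ 23 (mod 58). So x ≡ 2 + 3·23 = 71 (mod 174).
  Combine with x ≡ 1 (mod 13): write x = 71 + 174·t and require 71 + 174·t ≡ 1 (mod 13), i.e. 174·t ≡ 1 − 71 ≡ 8 (mod 13). Since 174^(−1) ≡ 8 (mod 13) (174 ≡ 5 (mod 13)), t ≡ 8·8 ≡ 12 (mod 13). So x ≡ 71 + 174·12 = 2159 (mod 2262).
Unique solution in [0, 2262): x = 2159.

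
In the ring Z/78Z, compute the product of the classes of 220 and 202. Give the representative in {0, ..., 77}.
58

Reduce the factors first: 220 ≡ 64, 202 ≡ 46 (mod 78), so 220 · 202 ≡ 64 · 46 (mod 78). 64 · 46 = 2944. Dividing by 78: 2944 = 37·78 + 58. So (220 · 202) mod 78 = 58.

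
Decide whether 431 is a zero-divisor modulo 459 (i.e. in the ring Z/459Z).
NO

gcd(431, 459) = 1, so 431 is a unit in Z/459Z (it has a multiplicative inverse). A unit cannot be a zero-divisor: if 431·b ≡ 0 then multiplying both sides by 431^(−1) gives b ≡ 0. So 431 is not a zero-divisor.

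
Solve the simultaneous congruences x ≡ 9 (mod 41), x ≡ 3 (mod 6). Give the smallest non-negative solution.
x ≡ 9 (mod 246); the representative in [0, 246) is 9

The moduli 41, 6 are pairwise coprime, so by the CRT there is a unique solution mod 41·6 = 246.
Solve by successive substitution. Start with x ≡ 9 (mod 41).
  Combine with x ≡ 3 (mod 6): write x = 9 + 41·t and require 9 + 41·t ≡ 3 (mod 6), i.e. 41·t ≡ 3 − 9 ≡ 0 (mod 6). Since 41^(−1) ≡ 5 (mod 6) (41 ≡ 5 (mod 6)), t ≡ 5·0 ≡ 0 (mod 6). So x ≡ 9 + 41·0 = 9 (mod 246).
Unique solution in [0, 246): x = 9.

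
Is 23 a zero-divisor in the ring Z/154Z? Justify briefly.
NO

gcd(23, 154) = 1, so 23 is a unit in Z/154Z (it has a multiplicative inverse). A unit cannot be a zero-divisor: if 23·b ≡ 0 then multiplying both sides by 23^(−1) gives b ≡ 0. So 23 is not a zero-divisor.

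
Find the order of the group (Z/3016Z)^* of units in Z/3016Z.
(Z/3016Z)^* consists of the classes a with gcd(a, 3016) = 1, so its order is φ(3016). φ is multiplicative, with φ(p^e) = p^e − p^(e−1). Factorise 3016 = 2^3 · 13 · 29. Then
  φ(3016) = (2^3 − 2^2) · (13 − 1) · (29 − 1) = 4 · 12 · 28 = 1344.
Thus |(Z/3016Z)^*| = 1344.

Final answer: |(Z/3016Z)^*| = 1344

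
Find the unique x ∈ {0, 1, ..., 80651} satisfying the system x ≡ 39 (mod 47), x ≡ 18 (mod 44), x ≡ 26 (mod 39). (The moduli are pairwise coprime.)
x ≡ 7982 (mod 80652); the representative in [0, 80652) is 7982

The moduli 47, 44, 39 are pairwise coprime, so by the CRT there is a unique solution mod 47·44·39 = 80652.
Solve by successive substitution. Start with x ≡ 39 (mod 47).
  Combine with x ≡ 18 (mod 44): write x = 39 + 47·t and require 39 + 47·t ≡ 18 (mod 44), i.e. 47·t ≡ 18 − 39 ≡ 23 (mod 44). Since 47^(−1) ≡ 15 (mod 44) (47 ≡ 3 (mod 44)), t ≡ 15·23 ≡ 37 (mod 44). So x ≡ 39 + 47·37 = 1778 (mod 2068).
  Combine with x ≡ 26 (mod 39): write x = 1778 + 2068·t and require 1778 + 2068·t ≡ 26 (mod 39), i.e. 2068·t ≡ 26 − 1778 ≡ 3 (mod 39). Since 2068^(−1) ≡ 1 (mod 39) (2068 ≡ 1 (mod 39)), t ≡ 1·3 ≡ 3 (mod 39). So x ≡ 1778 + 2068·3 = 7982 (mod 80652).
Unique solution in [0, 80652): x = 7982.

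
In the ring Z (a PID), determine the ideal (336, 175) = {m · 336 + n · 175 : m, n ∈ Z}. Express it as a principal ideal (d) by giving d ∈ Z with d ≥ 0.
In the PID Z, (a, b) is generated by gcd(a, b). Compute gcd(336, 175) with the extended Euclidean algorithm, tracking rows (r, s, t) with s·336 + t·175 = r:
  row A: (336, 1, 0)   [1·336 + 0·175 = 336]
  row B: (175, 0, 1)   [0·336 + 1·175 = 175]
  336 = 1·175 + 161   → row C = row A − 1·row B = (161, 1, −1)   [check: 1·336 − 1·175 = 161]
  175 = 1·161 + 14   → row D = row B − 1·row C = (14, −1, 2)   [check: −1·336 + 2·175 = 14]
  161 = 11·14 + 7   → row E = row C − 11·row D = (7, 12, −23)   [check: 12·336 − 23·175 = 7]
  14 = 2·7 + 0   → remainder 0, stop. gcd = 7 (last nonzero row E).
So gcd(336, 175) = 7, with Bézout identity 12·336 − 23·175 = 7. Containment (⊇): the Bézout identity exhibits 7 as an element of (336, 175), giving (7) ⊆ (336, 175). Containment (⊆): since 7 | 336 and 7 | 175 (336 = 7·48, 175 = 7·25), every Z-linear combination of 336 and 175 is divisible by 7, so (336, 175) ⊆ (7). Therefore (336, 175) = (7), d = 7.

Final answer: (336, 175) = (7); d = 7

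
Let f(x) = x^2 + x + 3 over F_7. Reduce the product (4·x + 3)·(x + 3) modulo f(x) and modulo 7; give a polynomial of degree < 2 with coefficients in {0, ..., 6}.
Multiply as integer polynomials: a · b = 4·x^2 + 15·x + 9. Reducing coefficients mod 7: a · b ≡ 4·x^2 + x + 2. Now divide by f(x) = x^2 + x + 3 in F_7[x], eliminating the leading term at each step:
  leading term 4·x^2: subtract (4)·f(x) = 4·x^2 + 4·x + 5, leaving 4·x + 4 (coefficients mod 7)
The degree is now < 2, so this is the remainder. Hence a · b ≡ 4·x + 4 in F_7[x]/(f).

Final answer: a · b ≡ 4·x + 4 (mod f(x))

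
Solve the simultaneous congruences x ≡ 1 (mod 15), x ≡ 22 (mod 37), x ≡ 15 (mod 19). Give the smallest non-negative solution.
The moduli 15, 37, 19 are pairwise coprime, so by the CRT there is a unique solution mod 15·37·19 = 10545.
Solve by successive substitution. Start with x ≡ 1 (mod 15).
  Combine with x ≡ 22 (mod 37): write x = 1 + 15·t and require 1 + 15·t ≡ 22 (mod 37), i.e. 15·t ≡ 22 − 1 ≡ 21 (mod 37). Since 15^(−1) ≡ 5 (mod 37), t ≡ 5·21 ≡ 31 (mod 37). So x ≡ 1 + 15·31 = 466 (mod 555).
  Combine with x ≡ 15 (mod 19): write x = 466 + 555·t and require 466 + 555·t ≡ 15 (mod 19), i.e. 555·t ≡ 15 − 466 ≡ 5 (mod 19). Since 555^(−1) ≡ 5 (mod 19) (555 ≡ 4 (mod 19)), t ≡ 5·5 ≡ 6 (mod 19). So x ≡ 466 + 555·6 = 3796 (mod 10545).
Unique solution in [0, 10545): x = 3796.

Final answer: x ≡ 3796 (mod 10545); the representative in [0, 10545) is 3796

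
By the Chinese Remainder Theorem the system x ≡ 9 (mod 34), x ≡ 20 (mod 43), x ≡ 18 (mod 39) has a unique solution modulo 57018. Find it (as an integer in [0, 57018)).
x ≡ 4191 (mod 57018); the representative in [0, 57018) is 4191

The moduli 34, 43, 39 are pairwise coprime, so by the CRT there is a unique solution mod 34·43·39 = 57018.
Solve by successive substitution. Start with x ≡ 9 (mod 34).
  Combine with x ≡ 20 (mod 43): write x = 9 + 34·t and require 9 + 34·t ≡ 20 (mod 43), i.e. 34·t ≡ 20 − 9 ≡ 11 (mod 43). Since 34^(−1) ≡ 19 (mod 43), t ≡ 19·11 ≡ 37 (mod 43). So x ≡ 9 + 34·37 = 1267 (mod 1462).
  Combine with x ≡ 18 (mod 39): write x = 1267 + 1462·t and require 1267 + 1462·t ≡ 18 (mod 39), i.e. 1462·t ≡ 18 − 1267 ≡ 38 (mod 39). Since 1462^(−1) ≡ 37 (mod 39) (1462 ≡ 19 (mod 39)), t ≡ 37·38 ≡ 2 (mod 39). So x ≡ 1267 + 1462·2 = 4191 (mod 57018).
Unique solution in [0, 57018): x = 4191.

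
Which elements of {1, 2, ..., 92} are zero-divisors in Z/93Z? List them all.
nonzero zero-divisors of Z/93Z = {3, 6, 9, 12, 15, 18, 21, 24, 27, 30, 31, 33, 36, 39, 42, 45, 48, 51, 54, 57, 60, 62, 63, 66, 69, 72, 75, 78, 81, 84, 87, 90}

An element a ∈ Z/93Z (with a ≠ 0) is a zero-divisor iff gcd(a, 93) > 1 (because a is a unit precisely when gcd(a, n) = 1, and in Z/nZ every nonzero, non-unit element is a zero-divisor). Scan a = 1, ..., 92 and keep those with gcd(a, 93) > 1:
  gcd(3, 93) = 3, gcd(6, 93) = 3, gcd(9, 93) = 3, gcd(12, 93) = 3, gcd(15, 93) = 3, gcd(18, 93) = 3, gcd(21, 93) = 3, gcd(24, 93) = 3, gcd(27, 93) = 3, gcd(30, 93) = 3, gcd(31, 93) = 31, gcd(33, 93) = 3, gcd(36, 93) = 3, gcd(39, 93) = 3, gcd(42, 93) = 3, gcd(45, 93) = 3, gcd(48, 93) = 3, gcd(51, 93) = 3, gcd(54, 93) = 3, gcd(57, 93) = 3, gcd(60, 93) = 3, gcd(62, 93) = 31, gcd(63, 93) = 3, gcd(66, 93) = 3, gcd(69, 93) = 3, gcd(72, 93) = 3, gcd(75, 93) = 3, gcd(78, 93) = 3, gcd(81, 93) = 3, gcd(84, 93) = 3, gcd(87, 93) = 3, gcd(90, 93) = 3.
All other a ∈ {1, ..., 92} have gcd(a, 93) = 1 and are units. So the nonzero zero-divisors are exactly the 32 values of a appearing in this scan.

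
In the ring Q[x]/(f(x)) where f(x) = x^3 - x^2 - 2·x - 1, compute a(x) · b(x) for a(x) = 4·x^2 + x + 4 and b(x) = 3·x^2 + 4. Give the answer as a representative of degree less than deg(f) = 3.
First multiply in Q[x] without reducing: a · b = 12·x^4 + 3·x^3 + 28·x^2 + 4·x + 16. Now divide by f(x) = x^3 - x^2 - 2·x - 1, eliminating the leading term at each step:
  leading term 12·x^4: subtract (12·x)·f(x) = 12·x^4 - 12·x^3 - 24·x^2 - 12·x, leaving 15·x^3 + 52·x^2 + 16·x + 16
  leading term 15·x^3: subtract (15)·f(x) = 15·x^3 - 15·x^2 - 30·x - 15, leaving 67·x^2 + 46·x + 31
The degree is now < 3, so this is the remainder. Hence a · b ≡ 67·x^2 + 46·x + 31 in Q[x]/(f).

Final answer: a · b ≡ 67·x^2 + 46·x + 31 (mod f(x))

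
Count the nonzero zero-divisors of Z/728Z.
In Z/728Z each nonzero element is either a unit (gcd with 728 is 1) or a zero-divisor (gcd > 1). The number of units is φ(728): factorise 728 = 2^3 · 7 · 13, so φ(728) = (2^3 − 2^2) · (7 − 1) · (13 − 1) = 4 · 6 · 12 = 288. The nonzero elements number 728 − 1 = 727. Hence the nonzero zero-divisors number 727 − 288 = 439.

Final answer: Z/728Z has 439 nonzero zero-divisors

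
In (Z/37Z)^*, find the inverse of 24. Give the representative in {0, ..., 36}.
Apply the extended Euclidean algorithm to (37, 24), tracking rows (r, s, t) with s·37 + t·24 = r. Each division r_prev = q·r_cur + r_new produces the new row as (previous row) − q·(current row):
  row A: (37, 1, 0)   [1·37 + 0·24 = 37]
  row B: (24, 0, 1)   [0·37 + 1·24 = 24]
  37 = 1·24 + 13   → row C = row A − 1·row B = (13, 1, −1)   [check: 1·37 − 1·24 = 13]
  24 = 1·13 + 11   → row D = row B − 1·row C = (11, −1, 2)   [check: −1·37 + 2·24 = 11]
  13 = 1·11 + 2   → row E = row C − 1·row D = (2, 2, −3)   [check: 2·37 − 3·24 = 2]
  11 = 5·2 + 1   → row F = row D − 5·row E = (1, −11, 17)   [check: −11·37 + 17·24 = 1]
  2 = 2·1 + 0   → remainder 0, stop. gcd = 1 (last nonzero row F).
The gcd is 1, so 24 is invertible mod 37. The last nonzero row gives −11·37 + 17·24 = 1, so t = 17. So 24^(−1) ≡ 17 (mod 37). Verify: 24 · 17 = 408 ≡ 1 (mod 37). ✓

Final answer: 24^(−1) ≡ 17 (mod 37)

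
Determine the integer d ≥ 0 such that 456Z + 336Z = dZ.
In the PID Z, (a, b) is generated by gcd(a, b). Compute gcd(456, 336) with the extended Euclidean algorithm, tracking rows (r, s, t) with s·456 + t·336 = r:
  row A: (456, 1, 0)   [1·456 + 0·336 = 456]
  row B: (336, 0, 1)   [0·456 + 1·336 = 336]
  456 = 1·336 + 120   → row C = row A − 1·row B = (120, 1, −1)   [check: 1·456 − 1·336 = 120]
  336 = 2·120 + 96   → row D = row B − 2·row C = (96, −2, 3)   [check: −2·456 + 3·336 = 96]
  120 = 1·96 + 24   → row E = row C − 1·row D = (24, 3, −4)   [check: 3·456 − 4·336 = 24]
  96 = 4·24 + 0   → remainder 0, stop. gcd = 24 (last nonzero row E).
So gcd(456, 336) = 24, with Bézout identity 3·456 − 4·336 = 24. Containment (⊇): the Bézout identity exhibits 24 as an element of (456, 336), giving (24) ⊆ (456, 336). Containment (⊆): since 24 | 456 and 24 | 336 (456 = 24·19, 336 = 24·14), every Z-linear combination of 456 and 336 is divisible by 24, so (456, 336) ⊆ (24). Therefore (456, 336) = (24), d = 24.

Final answer: (456, 336) = (24); d = 24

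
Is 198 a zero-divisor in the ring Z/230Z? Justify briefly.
gcd(198, 230) = 2 > 1, so 198 is not a unit in Z/230Z. In Z/nZ every nonzero non-unit is a zero-divisor: explicitly, take b = 230/gcd = 115 ≠ 0 (mod 230); then 198·115 = 22770 = 99·230, i.e. 198·115 ≡ 0 (mod 230). So 198 is a zero-divisor.

Final answer: YES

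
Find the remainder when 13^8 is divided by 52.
Use repeated squaring. Binary(8) = 1000. Walk through the bits of the exponent 8 left-to-right: at each bit after the leading one, square the running value, then multiply by 13 if the bit is 1 (always reducing mod 52):
  bit 1 = 1 (leading): start with 13.
  bit 2 = 0: square 13^2 = 169 ≡ 13 (mod 52).
  bit 3 = 0: square 13^2 = 169 ≡ 13 (mod 52).
  bit 4 = 0: square 13^2 = 169 ≡ 13 (mod 52).
Final value: 13^8 ≡ 13 (mod 52).

Final answer: 13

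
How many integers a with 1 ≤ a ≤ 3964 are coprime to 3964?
The number of a ∈ {1, ..., 3964} with gcd(a, 3964) = 1 is by definition Euler's totient φ(3964). φ is multiplicative, with φ(p^e) = p^e − p^(e−1). Factorise 3964 = 2^2 · 991. Then
  φ(3964) = (2^2 − 2^1) · (991 − 1) = 2 · 990 = 1980.
So there are 1980 such integers.

Final answer: 1980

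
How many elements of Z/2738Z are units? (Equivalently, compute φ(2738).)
Z/2738Z has φ(2738) = 1332 units

An element a ∈ Z/2738Z is a unit iff gcd(a, 2738) = 1, so the number of units is φ(2738). φ is multiplicative, with φ(p^e) = p^e − p^(e−1). Factorise 2738 = 2 · 37^2. Then
  φ(2738) = (2 − 1) · (37^2 − 37^1) = 1 · 1332 = 1332.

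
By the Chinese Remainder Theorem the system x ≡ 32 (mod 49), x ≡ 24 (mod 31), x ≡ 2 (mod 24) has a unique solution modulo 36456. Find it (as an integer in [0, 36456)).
The moduli 49, 31, 24 are pairwise coprime, so by the CRT there is a unique solution mod 49·31·24 = 36456.
Solve by successive substitution. Start with x ≡ 32 (mod 49).
  Combine with x ≡ 24 (mod 31): write x = 32 + 49·t and require 32 + 49·t ≡ 24 (mod 31), i.e. 49·t ≡ 24 − 32 ≡ 23 (mod 31). Since 49^(−1) ≡ 19 (mod 31) (49 ≡ 18 (mod 31)), t ≡ 19·23 ≡ 3 (mod 31). So x ≡ 32 + 49·3 = 179 (mod 1519).
  Combine with x ≡ 2 (mod 24): write x = 179 + 1519·t and require 179 + 1519·t ≡ 2 (mod 24), i.e. 1519·t ≡ 2 − 179 ≡ 15 (mod 24). Since 1519^(−1) ≡ 7 (mod 24) (1519 ≡ 7 (mod 24)), t ≡ 7·15 ≡ 9 (mod 24). So x ≡ 179 + 1519·9 = 13850 (mod 36456).
Unique solution in [0, 36456): x = 13850.

Final answer: x ≡ 13850 (mod 36456); the representative in [0, 36456) is 13850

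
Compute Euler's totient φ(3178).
φ is multiplicative, with φ(p^e) = p^e − p^(e−1). Factorise 3178 = 2 · 7 · 227. Then
  φ(3178) = (2 − 1) · (7 − 1) · (227 − 1) = 1 · 6 · 226 = 1356.

Final answer: φ(3178) = 1356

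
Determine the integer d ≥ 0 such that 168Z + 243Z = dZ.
(168, 243) = (3); d = 3

In the PID Z, (a, b) is generated by gcd(a, b). Compute gcd(243, 168) with the extended Euclidean algorithm, tracking rows (r, s, t) with s·243 + t·168 = r:
  row A: (243, 1, 0)   [1·243 + 0·168 = 243]
  row B: (168, 0, 1)   [0·243 + 1·168 = 168]
  243 = 1·168 + 75   → row C = row A − 1·row B = (75, 1, −1)   [check: 1·243 − 1·168 = 75]
  168 = 2·75 + 18   → row D = row B − 2·row C = (18, −2, 3)   [check: −2·243 + 3·168 = 18]
  75 = 4·18 + 3   → row E = row C − 4·row D = (3, 9, −13)   [check: 9·243 − 13·168 = 3]
  18 = 6·3 + 0   → remainder 0, stop. gcd = 3 (last nonzero row E).
So gcd(168, 243) = 3, with Bézout identity 9·243 − 13·168 = 3. Containment (⊇): the Bézout identity exhibits 3 as an element of (168, 243), giving (3) ⊆ (168, 243). Containment (⊆): since 3 | 168 and 3 | 243 (168 = 3·56, 243 = 3·81), every Z-linear combination of 168 and 243 is divisible by 3, so (168, 243) ⊆ (3). Therefore (168, 243) = (3), d = 3.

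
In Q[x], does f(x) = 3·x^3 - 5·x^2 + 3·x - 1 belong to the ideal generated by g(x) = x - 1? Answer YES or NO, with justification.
YES

In Q[x] the ideal (g) consists of all multiples of g, so f ∈ (g) iff g | f, i.e. iff the remainder of f on division by g is 0. Divide f by g (g is monic, so eliminate the leading term of the running remainder at each step):
  leading term 3·x^3: subtract (3·x^2)·g(x) = 3·x^3 - 3·x^2, leaving -2·x^2 + 3·x - 1
  leading term -2·x^2: subtract (-2·x)·g(x) = -2·x^2 + 2·x, leaving x - 1
  leading term x: subtract (1)·g(x) = x - 1, leaving 0
The remainder is 0, so f(x) = g(x) · h(x) with h(x) = 3·x^2 - 2·x + 1. Hence g | f, i.e. f ∈ (g).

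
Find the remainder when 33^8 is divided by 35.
Use repeated squaring. Binary(8) = 1000. Walk through the bits of the exponent 8 left-to-right: at each bit after the leading one, square the running value, then multiply by 33 if the bit is 1 (always reducing mod 35):
  bit 1 = 1 (leading): start with 33.
  bit 2 = 0: square 33^2 = 1089 ≡ 4 (mod 35).
  bit 3 = 0: square 4^2 = 16 (mod 35).
  bit 4 = 0: square 16^2 = 256 ≡ 11 (mod 35).
Final value: 33^8 ≡ 11 (mod 35).

Final answer: 11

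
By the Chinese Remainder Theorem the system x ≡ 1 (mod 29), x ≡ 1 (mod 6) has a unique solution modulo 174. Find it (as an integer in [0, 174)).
The moduli 29, 6 are pairwise coprime, so by the CRT there is a unique solution mod 29·6 = 174.
Solve by successive substitution. Start with x ≡ 1 (mod 29).
  Combine with x ≡ 1 (mod 6): write x = 1 + 29·t and require 1 + 29·t ≡ 1 (mod 6), i.e. 29·t ≡ 1 − 1 ≡ 0 (mod 6). Since 29^(−1) ≡ 5 (mod 6) (29 ≡ 5 (mod 6)), t ≡ 5·0 ≡ 0 (mod 6). So x ≡ 1 + 29·0 = 1 (mod 174).
Unique solution in [0, 174): x = 1.

Final answer: x ≡ 1 (mod 174); the representative in [0, 174) is 1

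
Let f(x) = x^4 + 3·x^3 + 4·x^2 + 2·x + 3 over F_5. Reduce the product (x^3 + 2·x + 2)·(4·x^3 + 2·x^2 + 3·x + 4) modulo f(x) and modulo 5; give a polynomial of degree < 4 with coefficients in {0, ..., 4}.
Multiply as integer polynomials: a · b = 4·x^6 + 2·x^5 + 11·x^4 + 16·x^3 + 10·x^2 + 14·x + 8. Reducing coefficients mod 5: a · b ≡ 4·x^6 + 2·x^5 + x^4 + x^3 + 4·x + 3. Now divide by f(x) = x^4 + 3·x^3 + 4·x^2 + 2·x + 3 in F_5[x], eliminating the leading term at each step:
  leading term 4·x^6: subtract (4·x^2)·f(x) = 4·x^6 + 2·x^5 + x^4 + 3·x^3 + 2·x^2, leaving 3·x^3 + 3·x^2 + 4·x + 3 (coefficients mod 5)
The degree is now < 4, so this is the remainder. Hence a · b ≡ 3·x^3 + 3·x^2 + 4·x + 3 in F_5[x]/(f).

Final answer: a · b ≡ 3·x^3 + 3·x^2 + 4·x + 3 (mod f(x))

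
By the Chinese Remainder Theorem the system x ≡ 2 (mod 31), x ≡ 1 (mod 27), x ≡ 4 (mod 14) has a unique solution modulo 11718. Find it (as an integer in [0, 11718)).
The moduli 31, 27, 14 are pairwise coprime, so by the CRT there is a unique solution mod 31·27·14 = 11718.
Solve by successive substitution. Start with x ≡ 2 (mod 31).
  Combine with x ≡ 1 (mod 27): write x = 2 + 31·t and require 2 + 31·t ≡ 1 (mod 27), i.e. 31·t ≡ 1 − 2 ≡ 26 (mod 27). Since 31^(−1) ≡ 7 (mod 27) (31 ≡ 4 (mod 27)), t ≡ 7·26 ≡ 20 (mod 27). So x ≡ 2 + 31·20 = 622 (mod 837).
  Combine with x ≡ 4 (mod 14): write x = 622 + 837·t and require 622 + 837·t ≡ 4 (mod 14), i.e. 837·t ≡ 4 − 622 ≡ 12 (mod 14). Since 837^(−1) ≡ 9 (mod 14) (837 ≡ 11 (mod 14)), t ≡ 9·12 ≡ 10 (mod 14). So x ≡ 622 + 837·10 = 8992 (mod 11718).
Unique solution in [0, 11718): x = 8992.

Final answer: x ≡ 8992 (mod 11718); the representative in [0, 11718) is 8992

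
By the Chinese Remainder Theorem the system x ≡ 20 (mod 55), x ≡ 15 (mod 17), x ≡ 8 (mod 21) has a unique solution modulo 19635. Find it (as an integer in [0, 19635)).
The moduli 55, 17, 21 are pairwise coprime, so by the CRT there is a unique solution mod 55·17·21 = 19635.
Solve by successive substitution. Start with x ≡ 20 (mod 55).
  Combine with x ≡ 15 (mod 17): write x = 20 + 55·t and require 20 + 55·t ≡ 15 (mod 17), i.e. 55·t ≡ 15 − 20 ≡ 12 (mod 17). Since 55^(−1) ≡ 13 (mod 17) (55 ≡ 4 (mod 17)), t ≡ 13·12 ≡ 3 (mod 17). So x ≡ 20 + 55·3 = 185 (mod 935).
  Combine with x ≡ 8 (mod 21): write x = 185 + 935·t and require 185 + 935·t ≡ 8 (mod 21), i.e. 935·t ≡ 8 − 185 ≡ 12 (mod 21). Since 935^(−1) ≡ 2 (mod 21) (935 ≡ 11 (mod 21)), t ≡ 2·12 ≡ 3 (mod 21). So x ≡ 185 + 935·3 = 2990 (mod 19635).
Unique solution in [0, 19635): x = 2990.

Final answer: x ≡ 2990 (mod 19635); the representative in [0, 19635) is 2990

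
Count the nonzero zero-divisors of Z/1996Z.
In Z/1996Z each nonzero element is either a unit (gcd with 1996 is 1) or a zero-divisor (gcd > 1). The number of units is φ(1996): factorise 1996 = 2^2 · 499, so φ(1996) = (2^2 − 2^1) · (499 − 1) = 2 · 498 = 996. The nonzero elements number 1996 − 1 = 1995. Hence the nonzero zero-divisors number 1995 − 996 = 999.

Final answer: Z/1996Z has 999 nonzero zero-divisors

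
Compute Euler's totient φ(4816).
φ is multiplicative, with φ(p^e) = p^e − p^(e−1). Factorise 4816 = 2^4 · 7 · 43. Then
  φ(4816) = (2^4 − 2^3) · (7 − 1) · (43 − 1) = 8 · 6 · 42 = 2016.

Final answer: φ(4816) = 2016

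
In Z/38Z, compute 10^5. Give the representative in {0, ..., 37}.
Use repeated squaring. Binary(5) = 101. Walk through the bits of the exponent 5 left-to-right: at each bit after the leading one, square the running value, then multiply by 10 if the bit is 1 (always reducing mod 38):
  bit 1 = 1 (leading): start with 10.
  bit 2 = 0: square 10^2 = 100 ≡ 24 (mod 38).
  bit 3 = 1: square 24^2 = 576 ≡ 6; bit is 1, so multiply 6·10 = 60 ≡ 22 (mod 38).
Final value: 10^5 ≡ 22 (mod 38).

Final answer: 22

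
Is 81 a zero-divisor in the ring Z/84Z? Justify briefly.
gcd(81, 84) = 3 > 1, so 81 is not a unit in Z/84Z. In Z/nZ every nonzero non-unit is a zero-divisor: explicitly, take b = 84/gcd = 28 ≠ 0 (mod 84); then 81·28 = 2268 = 27·84, i.e. 81·28 ≡ 0 (mod 84). So 81 is a zero-divisor.

Final answer: YES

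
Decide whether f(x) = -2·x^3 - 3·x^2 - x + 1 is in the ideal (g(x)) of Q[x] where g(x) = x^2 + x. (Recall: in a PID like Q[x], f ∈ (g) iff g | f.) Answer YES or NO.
NO

In Q[x] the ideal (g) consists of all multiples of g, so f ∈ (g) iff g | f, i.e. iff the remainder of f on division by g is 0. Divide f by g (g is monic, so eliminate the leading term of the running remainder at each step):
  leading term -2·x^3: subtract (-2·x)·g(x) = -2·x^3 - 2·x^2, leaving -x^2 - x + 1
  leading term -x^2: subtract (-1)·g(x) = -x^2 - x, leaving 1
The remainder r(x) = 1 ≠ 0 (and deg r < deg g), so g ∤ f, i.e. f ∉ (g).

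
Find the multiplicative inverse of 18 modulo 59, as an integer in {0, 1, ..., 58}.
Apply the extended Euclidean algorithm to (59, 18), tracking rows (r, s, t) with s·59 + t·18 = r. Each division r_prev = q·r_cur + r_new produces the new row as (previous row) − q·(current row):
  row A: (59, 1, 0)   [1·59 + 0·18 = 59]
  row B: (18, 0, 1)   [0·59 + 1·18 = 18]
  59 = 3·18 + 5   → row C = row A − 3·row B = (5, 1, −3)   [check: 1·59 − 3·18 = 5]
  18 = 3·5 + 3   → row D = row B − 3·row C = (3, −3, 10)   [check: −3·59 + 10·18 = 3]
  5 = 1·3 + 2   → row E = row C − 1·row D = (2, 4, −13)   [check: 4·59 − 13·18 = 2]
  3 = 1·2 + 1   → row F = row D − 1·row E = (1, −7, 23)   [check: −7·59 + 23·18 = 1]
  2 = 2·1 + 0   → remainder 0, stop. gcd = 1 (last nonzero row F).
The gcd is 1, so 18 is invertible mod 59. The last nonzero row gives −7·59 + 23·18 = 1, so t = 23. So 18^(−1) ≡ 23 (mod 59). Verify: 18 · 23 = 414 ≡ 1 (mod 59). ✓

Final answer: 18^(−1) ≡ 23 (mod 59)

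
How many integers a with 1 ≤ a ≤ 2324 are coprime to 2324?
The number of a ∈ {1, ..., 2324} with gcd(a, 2324) = 1 is by definition Euler's totient φ(2324). φ is multiplicative, with φ(p^e) = p^e − p^(e−1). Factorise 2324 = 2^2 · 7 · 83. Then
  φ(2324) = (2^2 − 2^1) · (7 − 1) · (83 − 1) = 2 · 6 · 82 = 984.
So there are 984 such integers.

Final answer: 984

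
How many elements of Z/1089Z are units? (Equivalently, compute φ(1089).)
Z/1089Z has φ(1089) = 660 units

An element a ∈ Z/1089Z is a unit iff gcd(a, 1089) = 1, so the number of units is φ(1089). φ is multiplicative, with φ(p^e) = p^e − p^(e−1). Factorise 1089 = 3^2 · 11^2. Then
  φ(1089) = (3^2 − 3^1) · (11^2 − 11^1) = 6 · 110 = 660.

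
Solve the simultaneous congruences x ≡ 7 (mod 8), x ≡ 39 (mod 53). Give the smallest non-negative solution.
x ≡ 39 (mod 424); the representative in [0, 424) is 39

The moduli 8, 53 are pairwise coprime, so by the CRT there is a unique solution mod 8·53 = 424.
Solve by successive substitution. Start with x ≡ 7 (mod 8).
  Combine with x ≡ 39 (mod 53): write x = 7 + 8·t and require 7 + 8·t ≡ 39 (mod 53), i.e. 8·t ≡ 39 − 7 ≡ 32 (mod 53). Since 8^(−1) ≡ 20 (mod 53), t ≡ 20·32 ≡ 4 (mod 53). So x ≡ 7 + 8·4 = 39 (mod 424).
Unique solution in [0, 424): x = 39.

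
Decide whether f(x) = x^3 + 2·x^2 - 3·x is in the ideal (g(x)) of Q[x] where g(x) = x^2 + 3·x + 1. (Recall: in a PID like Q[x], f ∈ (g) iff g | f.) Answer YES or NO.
In Q[x] the ideal (g) consists of all multiples of g, so f ∈ (g) iff g | f, i.e. iff the remainder of f on division by g is 0. Divide f by g (g is monic, so eliminate the leading term of the running remainder at each step):
  leading term x^3: subtract (x)·g(x) = x^3 + 3·x^2 + x, leaving -x^2 - 4·x
  leading term -x^2: subtract (-1)·g(x) = -x^2 - 3·x - 1, leaving 1 - x
The remainder r(x) = 1 - x ≠ 0 (and deg r < deg g), so g ∤ f, i.e. f ∉ (g).

Final answer: NO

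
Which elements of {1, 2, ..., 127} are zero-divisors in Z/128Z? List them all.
nonzero zero-divisors of Z/128Z = {2, 4, 6, 8, 10, 12, 14, 16, 18, 20, 22, 24, 26, 28, 30, 32, 34, 36, 38, 40, 42, 44, 46, 48, 50, 52, 54, 56, 58, 60, 62, 64, 66, 68, 70, 72, 74, 76, 78, 80, 82, 84, 86, 88, 90, 92, 94, 96, 98, 100, 102, 104, 106, 108, 110, 112, 114, 116, 118, 120, 122, 124, 126}

An element a ∈ Z/128Z (with a ≠ 0) is a zero-divisor iff gcd(a, 128) > 1 (because a is a unit precisely when gcd(a, n) = 1, and in Z/nZ every nonzero, non-unit element is a zero-divisor). Scan a = 1, ..., 127 and keep those with gcd(a, 128) > 1:
  gcd(2, 128) = 2, gcd(4, 128) = 4, gcd(6, 128) = 2, gcd(8, 128) = 8, gcd(10, 128) = 2, gcd(12, 128) = 4, gcd(14, 128) = 2, gcd(16, 128) = 16, gcd(18, 128) = 2, gcd(20, 128) = 4, gcd(22, 128) = 2, gcd(24, 128) = 8, gcd(26, 128) = 2, gcd(28, 128) = 4, gcd(30, 128) = 2, gcd(32, 128) = 32, gcd(34, 128) = 2, gcd(36, 128) = 4, gcd(38, 128) = 2, gcd(40, 128) = 8, gcd(42, 128) = 2, gcd(44, 128) = 4, gcd(46, 128) = 2, gcd(48, 128) = 16, gcd(50, 128) = 2, gcd(52, 128) = 4, gcd(54, 128) = 2, gcd(56, 128) = 8, gcd(58, 128) = 2, gcd(60, 128) = 4, gcd(62, 128) = 2, gcd(64, 128) = 64, gcd(66, 128) = 2, gcd(68, 128) = 4, gcd(70, 128) = 2, gcd(72, 128) = 8, gcd(74, 128) = 2, gcd(76, 128) = 4, gcd(78, 128) = 2, gcd(80, 128) = 16, gcd(82, 128) = 2, gcd(84, 128) = 4, gcd(86, 128) = 2, gcd(88, 128) = 8, gcd(90, 128) = 2, gcd(92, 128) = 4, gcd(94, 128) = 2, gcd(96, 128) = 32, gcd(98, 128) = 2, gcd(100, 128) = 4, gcd(102, 128) = 2, gcd(104, 128) = 8, gcd(106, 128) = 2, gcd(108, 128) = 4, gcd(110, 128) = 2, gcd(112, 128) = 16, gcd(114, 128) = 2, gcd(116, 128) = 4, gcd(118, 128) = 2, gcd(120, 128) = 8, gcd(122, 128) = 2, gcd(124, 128) = 4, gcd(126, 128) = 2.
All other a ∈ {1, ..., 127} have gcd(a, 128) = 1 and are units. So the nonzero zero-divisors are exactly the 63 values of a appearing in this scan.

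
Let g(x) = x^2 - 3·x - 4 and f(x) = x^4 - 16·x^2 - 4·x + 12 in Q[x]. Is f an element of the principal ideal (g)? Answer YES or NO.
In Q[x] the ideal (g) consists of all multiples of g, so f ∈ (g) iff g | f, i.e. iff the remainder of f on division by g is 0. Divide f by g (g is monic, so eliminate the leading term of the running remainder at each step):
  leading term x^4: subtract (x^2)·g(x) = x^4 - 3·x^3 - 4·x^2, leaving 3·x^3 - 12·x^2 - 4·x + 12
  leading term 3·x^3: subtract (3·x)·g(x) = 3·x^3 - 9·x^2 - 12·x, leaving -3·x^2 + 8·x + 12
  leading term -3·x^2: subtract (-3)·g(x) = -3·x^2 + 9·x + 12, leaving -x
The remainder r(x) = -x ≠ 0 (and deg r < deg g), so g ∤ f, i.e. f ∉ (g).

Final answer: NO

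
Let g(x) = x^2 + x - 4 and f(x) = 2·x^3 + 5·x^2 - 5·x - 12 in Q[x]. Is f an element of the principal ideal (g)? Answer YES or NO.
YES

In Q[x] the ideal (g) consists of all multiples of g, so f ∈ (g) iff g | f, i.e. iff the remainder of f on division by g is 0. Divide f by g (g is monic, so eliminate the leading term of the running remainder at each step):
  leading term 2·x^3: subtract (2·x)·g(x) = 2·x^3 + 2·x^2 - 8·x, leaving 3·x^2 + 3·x - 12
  leading term 3·x^2: subtract (3)·g(x) = 3·x^2 + 3·x - 12, leaving 0
The remainder is 0, so f(x) = g(x) · h(x) with h(x) = 2·x + 3. Hence g | f, i.e. f ∈ (g).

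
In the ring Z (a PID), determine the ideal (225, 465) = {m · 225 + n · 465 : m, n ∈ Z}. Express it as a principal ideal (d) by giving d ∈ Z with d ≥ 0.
(225, 465) = (15); d = 15

In the PID Z, (a, b) is generated by gcd(a, b). Compute gcd(465, 225) with the extended Euclidean algorithm, tracking rows (r, s, t) with s·465 + t·225 = r:
  row A: (465, 1, 0)   [1·465 + 0·225 = 465]
  row B: (225, 0, 1)   [0·465 + 1·225 = 225]
  465 = 2·225 + 15   → row C = row A − 2·row B = (15, 1, −2)   [check: 1·465 − 2·225 = 15]
  225 = 15·15 + 0   → remainder 0, stop. gcd = 15 (last nonzero row C).
So gcd(225, 465) = 15, with Bézout identity 1·465 − 2·225 = 15. Containment (⊇): the Bézout identity exhibits 15 as an element of (225, 465), giving (15) ⊆ (225, 465). Containment (⊆): since 15 | 225 and 15 | 465 (225 = 15·15, 465 = 15·31), every Z-linear combination of 225 and 465 is divisible by 15, so (225, 465) ⊆ (15). Therefore (225, 465) = (15), d = 15.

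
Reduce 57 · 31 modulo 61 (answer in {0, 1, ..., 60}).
59

Both factors are already reduced mod 61. 57 · 31 = 1767. Dividing by 61: 1767 = 28·61 + 59. So (57 · 31) mod 61 = 59.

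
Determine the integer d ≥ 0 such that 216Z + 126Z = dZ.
(216, 126) = (18); d = 18

In the PID Z, (a, b) is generated by gcd(a, b). Compute gcd(216, 126) with the extended Euclidean algorithm, tracking rows (r, s, t) with s·216 + t·126 = r:
  row A: (216, 1, 0)   [1·216 + 0·126 = 216]
  row B: (126, 0, 1)   [0·216 + 1·126 = 126]
  216 = 1·126 + 90   → row C = row A − 1·row B = (90, 1, −1)   [check: 1·216 − 1·126 = 90]
  126 = 1·90 + 36   → row D = row B − 1·row C = (36, −1, 2)   [check: −1·216 + 2·126 = 36]
  90 = 2·36 + 18   → row E = row C − 2·row D = (18, 3, −5)   [check: 3·216 − 5·126 = 18]
  36 = 2·18 + 0   → remainder 0, stop. gcd = 18 (last nonzero row E).
So gcd(216, 126) = 18, with Bézout identity 3·216 − 5·126 = 18. Containment (⊇): the Bézout identity exhibits 18 as an element of (216, 126), giving (18) ⊆ (216, 126). Containment (⊆): since 18 | 216 and 18 | 126 (216 = 18·12, 126 = 18·7), every Z-linear combination of 216 and 126 is divisible by 18, so (216, 126) ⊆ (18). Therefore (216, 126) = (18), d = 18.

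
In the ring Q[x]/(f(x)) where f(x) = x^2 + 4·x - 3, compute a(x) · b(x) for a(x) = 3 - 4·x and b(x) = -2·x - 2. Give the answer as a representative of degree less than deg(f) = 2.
First multiply in Q[x] without reducing: a · b = 8·x^2 + 2·x - 6. Now divide by f(x) = x^2 + 4·x - 3, eliminating the leading term at each step:
  leading term 8·x^2: subtract (8)·f(x) = 8·x^2 + 32·x - 24, leaving 18 - 30·x
The degree is now < 2, so this is the remainder. Hence a · b ≡ 18 - 30·x in Q[x]/(f).

Final answer: a · b ≡ 18 - 30·x (mod f(x))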